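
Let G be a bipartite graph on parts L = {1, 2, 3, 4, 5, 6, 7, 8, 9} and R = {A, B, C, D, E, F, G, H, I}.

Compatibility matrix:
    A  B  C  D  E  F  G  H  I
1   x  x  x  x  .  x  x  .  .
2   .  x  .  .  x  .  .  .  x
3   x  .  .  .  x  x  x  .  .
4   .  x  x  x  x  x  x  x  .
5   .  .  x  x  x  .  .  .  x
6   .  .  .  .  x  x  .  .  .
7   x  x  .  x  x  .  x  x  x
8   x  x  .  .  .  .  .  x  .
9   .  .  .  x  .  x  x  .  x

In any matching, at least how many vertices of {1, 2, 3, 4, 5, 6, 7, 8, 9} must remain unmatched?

One maximum matching: 1–C, 2–B, 3–A, 4–G, 5–I, 6–E, 7–D, 8–H, 9–F.
All 9 left vertices are matched, so no larger matching exists.
That matches 9 of the 9, leaving 0 unmatched; no matching can do better.

0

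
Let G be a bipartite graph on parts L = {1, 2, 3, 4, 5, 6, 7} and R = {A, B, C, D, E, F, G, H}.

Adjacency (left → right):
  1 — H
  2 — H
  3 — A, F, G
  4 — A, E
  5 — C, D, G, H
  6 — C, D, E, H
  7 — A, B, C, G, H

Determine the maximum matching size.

6

One maximum matching: 1-H, 3-F, 4-A, 5-C, 6-E, 7-G.
The set {1, 2} has only 1 neighbour ({H}), so by Hall's theorem at most 6 of the 7 left vertices can be matched.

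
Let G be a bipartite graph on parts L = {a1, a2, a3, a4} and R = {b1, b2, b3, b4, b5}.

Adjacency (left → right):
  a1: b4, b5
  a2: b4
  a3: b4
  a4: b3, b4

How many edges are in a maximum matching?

A valid assignment of size 3: a1→b5, a2→b4, a4→b3.
The set {a2, a3} has only 1 neighbour ({b4}), so by Hall's theorem at most 3 of the 4 left vertices can be matched.

3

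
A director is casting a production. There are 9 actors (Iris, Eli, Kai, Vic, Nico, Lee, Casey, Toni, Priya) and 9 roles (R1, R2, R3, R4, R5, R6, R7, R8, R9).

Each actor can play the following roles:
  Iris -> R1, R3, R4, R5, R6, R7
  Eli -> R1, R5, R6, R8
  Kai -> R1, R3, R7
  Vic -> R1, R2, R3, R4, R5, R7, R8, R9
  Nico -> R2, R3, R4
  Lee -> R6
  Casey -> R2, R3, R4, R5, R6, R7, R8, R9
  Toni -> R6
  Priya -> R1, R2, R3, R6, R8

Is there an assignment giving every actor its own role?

No

The set {Lee, Toni} has only 1 neighbour ({R6}), so by Hall's theorem at most 8 of the 9 actors can be matched.
Hence no matching covers every actor.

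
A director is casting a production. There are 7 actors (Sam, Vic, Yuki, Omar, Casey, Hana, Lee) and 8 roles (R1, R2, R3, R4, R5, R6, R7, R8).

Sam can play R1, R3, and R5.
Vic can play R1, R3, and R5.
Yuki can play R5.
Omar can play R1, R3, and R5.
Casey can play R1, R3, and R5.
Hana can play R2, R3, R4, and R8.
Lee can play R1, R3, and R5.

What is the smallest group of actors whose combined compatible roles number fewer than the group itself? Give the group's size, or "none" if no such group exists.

4

Take S = {Sam, Vic, Yuki, Omar}. Its neighbourhood is {R1, R3, R5}, so |N(S)| = 3 < |S| = 4.
Every subset of size less than 4 has at least as many neighbours as members, so 4 is the minimum.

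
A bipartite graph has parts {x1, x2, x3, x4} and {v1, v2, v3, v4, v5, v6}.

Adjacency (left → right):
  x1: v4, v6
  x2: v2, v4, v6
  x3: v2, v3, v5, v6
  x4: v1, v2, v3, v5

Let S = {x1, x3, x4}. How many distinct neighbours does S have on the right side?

6

The union of neighbours of {x1, x3, x4} is {v1, v2, v3, v4, v5, v6}, which has 6 elements.
Since |N(S)| = 6 ≥ |S| = 3, Hall's condition holds for this subset.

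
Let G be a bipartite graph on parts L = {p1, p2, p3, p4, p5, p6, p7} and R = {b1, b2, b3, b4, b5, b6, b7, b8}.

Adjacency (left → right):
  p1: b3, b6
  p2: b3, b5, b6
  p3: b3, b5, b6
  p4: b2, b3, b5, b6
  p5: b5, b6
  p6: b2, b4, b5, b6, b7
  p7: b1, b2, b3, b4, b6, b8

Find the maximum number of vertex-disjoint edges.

A valid assignment of size 6: p1-b6, p2-b5, p3-b3, p4-b2, p6-b7, p7-b1.
The set {p1, p2, p3, p5} has only 3 neighbours ({b3, b5, b6}), so by Hall's theorem at most 6 of the 7 left vertices can be matched.

6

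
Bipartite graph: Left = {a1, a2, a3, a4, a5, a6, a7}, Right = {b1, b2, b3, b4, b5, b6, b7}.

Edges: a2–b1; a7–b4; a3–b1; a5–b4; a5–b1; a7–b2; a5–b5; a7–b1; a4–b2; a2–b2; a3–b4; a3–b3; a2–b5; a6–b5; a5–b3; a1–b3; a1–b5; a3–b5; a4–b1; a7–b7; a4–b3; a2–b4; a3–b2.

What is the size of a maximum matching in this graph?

6

A valid assignment of size 6: a1-b5, a2-b4, a3-b1, a4-b2, a5-b3, a7-b7.
The set {a1, a2, a3, a4, a5, a6} has only 5 neighbours ({b1, b2, b3, b4, b5}), so by Hall's theorem at most 6 of the 7 left vertices can be matched.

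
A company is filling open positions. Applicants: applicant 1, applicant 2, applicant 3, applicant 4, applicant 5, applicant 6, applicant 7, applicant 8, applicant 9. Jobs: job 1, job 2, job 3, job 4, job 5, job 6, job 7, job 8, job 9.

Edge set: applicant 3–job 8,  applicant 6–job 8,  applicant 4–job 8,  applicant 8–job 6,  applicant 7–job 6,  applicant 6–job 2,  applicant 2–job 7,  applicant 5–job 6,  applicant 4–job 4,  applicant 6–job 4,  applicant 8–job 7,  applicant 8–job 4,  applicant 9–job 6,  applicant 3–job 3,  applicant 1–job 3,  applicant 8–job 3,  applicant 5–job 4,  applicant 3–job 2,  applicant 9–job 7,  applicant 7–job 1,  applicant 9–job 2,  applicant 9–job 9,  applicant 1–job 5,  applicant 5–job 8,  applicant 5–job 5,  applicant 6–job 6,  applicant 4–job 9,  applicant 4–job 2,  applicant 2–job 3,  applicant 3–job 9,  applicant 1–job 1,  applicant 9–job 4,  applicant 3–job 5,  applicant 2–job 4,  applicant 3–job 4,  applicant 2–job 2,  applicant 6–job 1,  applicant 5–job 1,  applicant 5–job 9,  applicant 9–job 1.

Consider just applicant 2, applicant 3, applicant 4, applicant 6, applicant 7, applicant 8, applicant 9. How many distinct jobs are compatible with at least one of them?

The union of neighbours of {applicant 2, applicant 3, applicant 4, applicant 6, applicant 7, applicant 8, applicant 9} is {job 1, job 2, job 3, job 4, job 5, job 6, job 7, job 8, job 9}, which has 9 elements.
Since |N(S)| = 9 ≥ |S| = 7, Hall's condition holds for this subset.

9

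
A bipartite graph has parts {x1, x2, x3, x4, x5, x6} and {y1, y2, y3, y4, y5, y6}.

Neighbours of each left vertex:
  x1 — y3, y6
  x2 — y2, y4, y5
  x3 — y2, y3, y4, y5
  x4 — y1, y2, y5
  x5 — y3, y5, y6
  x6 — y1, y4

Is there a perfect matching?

Yes

One maximum matching: x1-y6, x2-y4, x3-y3, x4-y2, x5-y5, x6-y1.
All 6 left vertices are covered.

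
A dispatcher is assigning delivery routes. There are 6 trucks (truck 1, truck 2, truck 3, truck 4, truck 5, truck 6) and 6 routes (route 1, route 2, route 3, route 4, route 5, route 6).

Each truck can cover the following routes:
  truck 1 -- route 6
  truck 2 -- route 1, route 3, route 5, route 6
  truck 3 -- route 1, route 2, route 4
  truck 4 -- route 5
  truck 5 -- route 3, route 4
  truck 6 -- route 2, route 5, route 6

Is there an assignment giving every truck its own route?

Yes

A valid assignment of size 6: truck 1→route 6, truck 2→route 1, truck 3→route 4, truck 4→route 5, truck 5→route 3, truck 6→route 2.
All 6 trucks are covered.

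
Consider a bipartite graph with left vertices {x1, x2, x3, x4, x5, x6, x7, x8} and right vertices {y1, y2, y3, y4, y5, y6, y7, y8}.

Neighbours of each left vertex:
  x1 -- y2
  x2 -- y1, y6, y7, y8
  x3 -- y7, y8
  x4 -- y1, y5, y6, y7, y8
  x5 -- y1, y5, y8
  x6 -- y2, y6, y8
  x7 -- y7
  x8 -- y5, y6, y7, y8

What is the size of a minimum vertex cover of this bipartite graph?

6

The 6 edges x1–y2, x2–y1, x3–y7, x4–y6, x5–y5, x6–y8 form a matching, so any vertex cover needs at least 6 vertices (one per matched edge).
Conversely {y1, y2, y5, y6, y7, y8} meets every edge and has exactly 6 vertices, so 6 is optimal.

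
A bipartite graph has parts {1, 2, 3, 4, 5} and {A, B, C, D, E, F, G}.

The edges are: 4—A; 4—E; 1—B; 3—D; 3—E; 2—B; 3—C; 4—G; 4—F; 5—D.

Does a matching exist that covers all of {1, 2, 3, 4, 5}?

No

The set {1, 2} has only 1 neighbour ({B}), so by Hall's theorem at most 4 of the 5 left vertices can be matched.
Hence no matching covers every left vertex.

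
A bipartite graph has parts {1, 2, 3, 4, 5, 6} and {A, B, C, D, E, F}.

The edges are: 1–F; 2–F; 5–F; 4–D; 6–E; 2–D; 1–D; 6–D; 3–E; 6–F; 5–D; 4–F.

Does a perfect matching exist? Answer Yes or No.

No

The set {1, 2, 3, 4, 5, 6} has only 3 neighbours ({D, E, F}), so by Hall's theorem at most 3 of the 6 left vertices can be matched.
Hence no matching covers every left vertex.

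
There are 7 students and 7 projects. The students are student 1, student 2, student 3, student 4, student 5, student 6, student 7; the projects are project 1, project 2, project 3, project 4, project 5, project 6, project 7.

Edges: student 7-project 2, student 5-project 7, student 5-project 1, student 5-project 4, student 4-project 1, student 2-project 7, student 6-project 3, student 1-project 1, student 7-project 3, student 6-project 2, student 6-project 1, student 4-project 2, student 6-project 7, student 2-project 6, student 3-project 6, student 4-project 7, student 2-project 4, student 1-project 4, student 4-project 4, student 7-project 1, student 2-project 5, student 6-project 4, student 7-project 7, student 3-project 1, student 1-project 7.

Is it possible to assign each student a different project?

Yes

One maximum matching: student 1–project 4, student 2–project 5, student 3–project 6, student 4–project 2, student 5–project 1, student 6–project 3, student 7–project 7.
Every student is matched, so this is a perfect matching.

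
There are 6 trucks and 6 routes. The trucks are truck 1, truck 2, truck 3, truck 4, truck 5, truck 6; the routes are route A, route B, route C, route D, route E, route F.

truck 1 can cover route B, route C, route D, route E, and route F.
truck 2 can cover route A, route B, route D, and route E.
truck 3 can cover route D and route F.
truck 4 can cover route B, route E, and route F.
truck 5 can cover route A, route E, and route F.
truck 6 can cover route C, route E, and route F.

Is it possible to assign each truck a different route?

For example, pair truck 1→route C, truck 2→route A, truck 3→route D, truck 4→route B, truck 5→route F, truck 6→route E.
All 6 trucks are covered.

Yes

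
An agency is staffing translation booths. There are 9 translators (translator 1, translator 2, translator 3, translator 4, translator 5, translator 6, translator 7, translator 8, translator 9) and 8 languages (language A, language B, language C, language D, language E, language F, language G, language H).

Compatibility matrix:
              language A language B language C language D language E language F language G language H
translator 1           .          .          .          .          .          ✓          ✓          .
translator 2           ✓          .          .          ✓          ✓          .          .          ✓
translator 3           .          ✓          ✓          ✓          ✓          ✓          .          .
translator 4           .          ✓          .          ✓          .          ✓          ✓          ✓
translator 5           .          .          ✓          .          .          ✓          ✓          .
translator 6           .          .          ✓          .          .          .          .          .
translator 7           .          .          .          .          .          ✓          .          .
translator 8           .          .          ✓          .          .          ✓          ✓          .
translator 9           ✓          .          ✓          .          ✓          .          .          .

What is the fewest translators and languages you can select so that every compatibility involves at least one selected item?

{translator 2, translator 3, translator 4, translator 9, language C, language F, language G} is a vertex cover of size 7: every edge has an endpoint in this set.
No smaller cover exists because translator 1–language G, translator 2–language H, translator 3–language B, translator 4–language D, translator 5–language F, translator 6–language C, translator 9–language A is a matching of size 7, and a cover must include an endpoint of each of these disjoint edges (König's theorem).

7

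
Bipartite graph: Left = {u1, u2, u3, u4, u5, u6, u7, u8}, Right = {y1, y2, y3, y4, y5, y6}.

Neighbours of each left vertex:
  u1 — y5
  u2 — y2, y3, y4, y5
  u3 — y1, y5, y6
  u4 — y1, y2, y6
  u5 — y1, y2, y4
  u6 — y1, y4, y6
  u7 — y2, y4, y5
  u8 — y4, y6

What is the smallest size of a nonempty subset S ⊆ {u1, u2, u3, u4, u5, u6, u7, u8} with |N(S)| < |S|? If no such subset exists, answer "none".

Take S = {u1, u3, u4, u5, u6, u7}. Its neighbourhood is {y1, y2, y4, y5, y6}, so |N(S)| = 5 < |S| = 6.
Every subset of size less than 6 has at least as many neighbours as members, so 6 is the minimum.

6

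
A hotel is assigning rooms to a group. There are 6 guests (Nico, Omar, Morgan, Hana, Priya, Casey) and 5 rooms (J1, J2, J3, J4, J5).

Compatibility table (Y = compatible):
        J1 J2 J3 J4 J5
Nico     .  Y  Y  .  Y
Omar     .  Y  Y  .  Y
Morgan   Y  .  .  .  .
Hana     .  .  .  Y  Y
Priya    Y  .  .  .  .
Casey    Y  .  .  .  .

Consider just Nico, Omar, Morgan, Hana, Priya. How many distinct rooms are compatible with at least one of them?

The union of neighbours of {Nico, Omar, Morgan, Hana, Priya} is {J1, J2, J3, J4, J5}, which has 5 elements.
Since |N(S)| = 5 ≥ |S| = 5, Hall's condition holds for this subset.

5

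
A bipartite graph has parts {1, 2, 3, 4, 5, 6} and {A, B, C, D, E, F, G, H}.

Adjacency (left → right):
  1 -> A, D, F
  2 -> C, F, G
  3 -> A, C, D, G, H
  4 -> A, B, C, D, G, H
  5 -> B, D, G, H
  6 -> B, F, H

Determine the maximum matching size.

6

A valid assignment of size 6: 1-D, 2-F, 3-H, 4-A, 5-G, 6-B.
This saturates every left vertex, so 6 is the maximum.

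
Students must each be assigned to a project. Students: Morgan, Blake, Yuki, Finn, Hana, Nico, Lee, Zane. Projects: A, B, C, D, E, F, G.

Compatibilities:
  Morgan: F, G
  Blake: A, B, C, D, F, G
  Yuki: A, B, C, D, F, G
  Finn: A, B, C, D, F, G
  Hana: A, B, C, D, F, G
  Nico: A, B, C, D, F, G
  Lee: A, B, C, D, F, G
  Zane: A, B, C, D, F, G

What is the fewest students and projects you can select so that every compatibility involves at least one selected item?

6

{A, B, C, D, F, G} is a vertex cover of size 6: every edge has an endpoint in this set.
No smaller cover exists because Morgan–F, Blake–C, Yuki–D, Finn–B, Hana–A, Nico–G is a matching of size 6, and a cover must include an endpoint of each of these disjoint edges (König's theorem).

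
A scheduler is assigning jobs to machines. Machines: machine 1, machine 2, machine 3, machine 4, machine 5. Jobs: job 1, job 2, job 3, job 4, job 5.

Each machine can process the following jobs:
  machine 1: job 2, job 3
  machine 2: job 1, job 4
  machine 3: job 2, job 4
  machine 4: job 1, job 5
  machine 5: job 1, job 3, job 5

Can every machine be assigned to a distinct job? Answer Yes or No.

For example, pair machine 1–job 2, machine 2–job 1, machine 3–job 4, machine 4–job 5, machine 5–job 3.
Every machine is matched, so this is a perfect matching.

Yes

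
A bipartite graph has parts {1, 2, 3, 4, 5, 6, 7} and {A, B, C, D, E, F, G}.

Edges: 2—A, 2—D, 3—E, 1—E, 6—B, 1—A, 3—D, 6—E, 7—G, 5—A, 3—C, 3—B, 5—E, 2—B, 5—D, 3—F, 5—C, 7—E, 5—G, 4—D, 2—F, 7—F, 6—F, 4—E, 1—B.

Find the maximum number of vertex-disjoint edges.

One maximum matching: 1-A, 2-F, 3-C, 4-D, 5-G, 6-B, 7-E.
All 7 left vertices are matched, so no larger matching exists.

7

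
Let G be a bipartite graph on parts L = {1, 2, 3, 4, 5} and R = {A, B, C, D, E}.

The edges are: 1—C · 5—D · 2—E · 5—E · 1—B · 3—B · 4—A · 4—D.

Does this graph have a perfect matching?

One maximum matching: 1-C, 2-E, 3-B, 4-A, 5-D.
All 5 left vertices are covered.

Yes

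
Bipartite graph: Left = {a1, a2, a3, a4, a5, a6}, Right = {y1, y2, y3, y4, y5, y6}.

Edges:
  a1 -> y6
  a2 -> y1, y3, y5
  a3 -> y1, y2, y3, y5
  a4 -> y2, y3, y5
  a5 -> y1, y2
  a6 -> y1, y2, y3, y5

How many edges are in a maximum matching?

For example, pair a1→y6, a2→y5, a3→y3, a4→y2, a5→y1.
The set {a2, a3, a4, a5, a6} has only 4 neighbours ({y1, y2, y3, y5}), so by Hall's theorem at most 5 of the 6 left vertices can be matched.

5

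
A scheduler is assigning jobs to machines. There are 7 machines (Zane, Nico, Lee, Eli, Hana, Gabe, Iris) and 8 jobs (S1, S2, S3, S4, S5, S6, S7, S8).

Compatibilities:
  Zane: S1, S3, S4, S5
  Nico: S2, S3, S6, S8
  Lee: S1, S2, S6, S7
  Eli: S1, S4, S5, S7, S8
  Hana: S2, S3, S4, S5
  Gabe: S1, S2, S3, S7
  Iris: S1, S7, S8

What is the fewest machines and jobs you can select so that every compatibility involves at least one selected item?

{Zane, Nico, Lee, Eli, Hana, Gabe, Iris} is a vertex cover of size 7: every edge has an endpoint in this set.
No smaller cover exists because Zane–S1, Nico–S2, Lee–S6, Eli–S4, Hana–S3, Gabe–S7, Iris–S8 is a matching of size 7, and a cover must include an endpoint of each of these disjoint edges (König's theorem).

7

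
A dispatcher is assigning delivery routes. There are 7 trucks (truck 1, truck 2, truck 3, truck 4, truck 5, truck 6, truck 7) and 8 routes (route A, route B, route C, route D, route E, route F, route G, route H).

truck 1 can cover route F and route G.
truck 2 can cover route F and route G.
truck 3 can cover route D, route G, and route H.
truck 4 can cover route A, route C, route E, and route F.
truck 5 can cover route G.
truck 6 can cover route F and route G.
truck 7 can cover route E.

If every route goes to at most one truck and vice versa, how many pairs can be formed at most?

5

For example, pair truck 1–route G, truck 2–route F, truck 3–route H, truck 4–route C, truck 7–route E.
The set {truck 1, truck 2, truck 5, truck 6} has only 2 neighbours ({route F, route G}), so by Hall's theorem at most 5 of the 7 trucks can be matched.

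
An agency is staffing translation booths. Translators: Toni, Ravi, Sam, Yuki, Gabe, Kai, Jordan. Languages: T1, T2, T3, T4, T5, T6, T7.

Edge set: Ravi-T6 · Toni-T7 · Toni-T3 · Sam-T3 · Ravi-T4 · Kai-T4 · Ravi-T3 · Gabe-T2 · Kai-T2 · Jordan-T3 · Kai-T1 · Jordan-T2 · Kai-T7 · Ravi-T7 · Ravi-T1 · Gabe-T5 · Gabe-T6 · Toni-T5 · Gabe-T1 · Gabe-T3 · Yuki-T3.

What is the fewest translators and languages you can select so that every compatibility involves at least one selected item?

The 6 edges Toni–T5, Ravi–T4, Sam–T3, Gabe–T6, Kai–T7, Jordan–T2 form a matching, so any vertex cover needs at least 6 vertices (one per matched edge).
Conversely {Toni, Ravi, Gabe, Kai, Jordan, T3} meets every edge and has exactly 6 vertices, so 6 is optimal.

6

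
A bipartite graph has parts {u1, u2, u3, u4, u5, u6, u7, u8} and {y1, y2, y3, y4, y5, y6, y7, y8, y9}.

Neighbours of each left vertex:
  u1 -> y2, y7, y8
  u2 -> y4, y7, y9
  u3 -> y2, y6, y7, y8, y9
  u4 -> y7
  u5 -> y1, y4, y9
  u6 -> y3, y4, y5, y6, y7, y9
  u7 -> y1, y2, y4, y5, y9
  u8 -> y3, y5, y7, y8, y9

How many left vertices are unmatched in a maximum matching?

0

One maximum matching: u1-y8, u2-y4, u3-y9, u4-y7, u5-y1, u6-y6, u7-y2, u8-y3.
All 8 left vertices are matched, so no larger matching exists.
That matches 8 of the 8, leaving 0 unmatched; no matching can do better.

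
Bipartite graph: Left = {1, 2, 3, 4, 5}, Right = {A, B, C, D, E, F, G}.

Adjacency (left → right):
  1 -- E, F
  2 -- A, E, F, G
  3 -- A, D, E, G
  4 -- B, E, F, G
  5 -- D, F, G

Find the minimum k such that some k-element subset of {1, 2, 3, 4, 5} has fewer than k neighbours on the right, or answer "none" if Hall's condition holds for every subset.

none

A matching saturating every left vertex exists, for instance 1→E, 2→G, 3→D, 4→B, 5→F.
By Hall's marriage theorem, this means |N(S)| ≥ |S| for every subset S, so no violating subset exists.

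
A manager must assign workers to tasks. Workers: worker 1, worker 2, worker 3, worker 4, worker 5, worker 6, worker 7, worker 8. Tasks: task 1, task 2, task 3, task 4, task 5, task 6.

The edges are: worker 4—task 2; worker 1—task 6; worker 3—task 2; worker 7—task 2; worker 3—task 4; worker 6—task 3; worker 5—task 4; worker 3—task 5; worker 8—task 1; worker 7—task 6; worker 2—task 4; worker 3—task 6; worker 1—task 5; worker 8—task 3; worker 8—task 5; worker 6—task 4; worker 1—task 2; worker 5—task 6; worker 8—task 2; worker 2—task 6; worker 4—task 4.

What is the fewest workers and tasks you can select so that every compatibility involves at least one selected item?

6

A maximum matching has 6 edges (e.g. worker 1–task 5, worker 2–task 4, worker 3–task 6, worker 4–task 2, worker 6–task 3, worker 8–task 1).
By König's theorem the minimum vertex cover has the same size. One such cover is {worker 6, worker 8, task 2, task 4, task 5, task 6}.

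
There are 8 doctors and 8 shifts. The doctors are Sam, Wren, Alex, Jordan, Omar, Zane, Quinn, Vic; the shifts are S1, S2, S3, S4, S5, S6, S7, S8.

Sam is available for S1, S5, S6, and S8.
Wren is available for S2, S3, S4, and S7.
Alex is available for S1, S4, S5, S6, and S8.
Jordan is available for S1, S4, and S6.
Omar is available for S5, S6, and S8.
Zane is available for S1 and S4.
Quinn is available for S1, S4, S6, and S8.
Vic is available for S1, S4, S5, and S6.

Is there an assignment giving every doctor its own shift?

The set {Sam, Alex, Jordan, Omar, Zane, Quinn, Vic} has only 5 neighbours ({S1, S4, S5, S6, S8}), so by Hall's theorem at most 6 of the 8 doctors can be matched.
Hence no matching covers every doctor.

No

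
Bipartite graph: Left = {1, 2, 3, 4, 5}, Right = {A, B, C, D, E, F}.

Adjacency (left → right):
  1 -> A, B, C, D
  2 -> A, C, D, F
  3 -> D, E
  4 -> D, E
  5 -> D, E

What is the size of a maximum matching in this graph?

A valid assignment of size 4: 1→B, 2→F, 3→D, 4→E.
The set {3, 4, 5} has only 2 neighbours ({D, E}), so by Hall's theorem at most 4 of the 5 left vertices can be matched.

4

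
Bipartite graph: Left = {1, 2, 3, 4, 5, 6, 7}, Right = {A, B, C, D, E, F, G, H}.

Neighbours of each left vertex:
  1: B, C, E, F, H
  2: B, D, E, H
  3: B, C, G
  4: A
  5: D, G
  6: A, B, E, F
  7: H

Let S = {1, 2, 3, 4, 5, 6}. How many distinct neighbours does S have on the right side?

The union of neighbours of {1, 2, 3, 4, 5, 6} is {A, B, C, D, E, F, G, H}, which has 8 elements.
Since |N(S)| = 8 ≥ |S| = 6, Hall's condition holds for this subset.

8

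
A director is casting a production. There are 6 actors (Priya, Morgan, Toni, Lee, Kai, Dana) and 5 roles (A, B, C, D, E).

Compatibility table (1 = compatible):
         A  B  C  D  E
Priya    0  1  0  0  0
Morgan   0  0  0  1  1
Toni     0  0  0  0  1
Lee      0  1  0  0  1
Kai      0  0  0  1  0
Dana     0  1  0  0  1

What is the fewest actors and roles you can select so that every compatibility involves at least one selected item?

The 3 edges Priya–B, Morgan–D, Toni–E form a matching, so any vertex cover needs at least 3 vertices (one per matched edge).
Conversely {B, D, E} meets every edge and has exactly 3 vertices, so 3 is optimal.

3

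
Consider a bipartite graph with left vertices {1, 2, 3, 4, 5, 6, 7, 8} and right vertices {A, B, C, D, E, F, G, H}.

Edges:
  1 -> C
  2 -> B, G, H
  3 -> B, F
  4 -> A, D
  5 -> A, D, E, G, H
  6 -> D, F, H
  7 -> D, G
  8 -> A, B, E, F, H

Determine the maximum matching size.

8

One maximum matching: 1→C, 2→H, 3→B, 4→D, 5→E, 6→F, 7→G, 8→A.
This saturates every left vertex, so 8 is the maximum.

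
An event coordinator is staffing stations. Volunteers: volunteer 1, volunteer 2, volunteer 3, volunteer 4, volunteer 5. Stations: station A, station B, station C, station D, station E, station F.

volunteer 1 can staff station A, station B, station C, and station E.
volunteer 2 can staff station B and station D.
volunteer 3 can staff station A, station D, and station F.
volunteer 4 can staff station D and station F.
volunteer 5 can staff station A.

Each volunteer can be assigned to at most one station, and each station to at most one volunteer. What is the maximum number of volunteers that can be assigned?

5

A valid assignment of size 5: volunteer 1-station C, volunteer 2-station B, volunteer 3-station D, volunteer 4-station F, volunteer 5-station A.
All 5 volunteers are matched, so no larger matching exists.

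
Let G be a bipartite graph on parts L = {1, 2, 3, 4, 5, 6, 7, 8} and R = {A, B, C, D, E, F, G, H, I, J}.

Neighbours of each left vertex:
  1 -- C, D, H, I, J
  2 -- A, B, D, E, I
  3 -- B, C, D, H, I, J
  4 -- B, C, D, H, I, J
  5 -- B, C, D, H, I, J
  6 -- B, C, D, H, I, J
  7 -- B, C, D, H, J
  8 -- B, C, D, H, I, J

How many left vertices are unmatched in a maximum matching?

1

One maximum matching: 1→C, 2→A, 3→I, 4→D, 5→B, 6→H, 7→J.
The set {1, 3, 4, 5, 6, 7, 8} has only 6 neighbours ({B, C, D, H, I, J}), so by Hall's theorem at most 7 of the 8 left vertices can be matched.
That matches 7 of the 8, leaving 1 unmatched; no matching can do better.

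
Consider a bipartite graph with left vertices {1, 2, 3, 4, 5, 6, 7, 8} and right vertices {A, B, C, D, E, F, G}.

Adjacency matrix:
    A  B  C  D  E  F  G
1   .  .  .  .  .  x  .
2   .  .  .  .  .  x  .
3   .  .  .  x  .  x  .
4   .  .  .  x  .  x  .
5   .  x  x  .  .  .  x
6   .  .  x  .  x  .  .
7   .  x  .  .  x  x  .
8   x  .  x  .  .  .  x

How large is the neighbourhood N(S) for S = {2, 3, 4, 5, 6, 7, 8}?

7

The union of neighbours of {2, 3, 4, 5, 6, 7, 8} is {A, B, C, D, E, F, G}, which has 7 elements.
Since |N(S)| = 7 ≥ |S| = 7, Hall's condition holds for this subset.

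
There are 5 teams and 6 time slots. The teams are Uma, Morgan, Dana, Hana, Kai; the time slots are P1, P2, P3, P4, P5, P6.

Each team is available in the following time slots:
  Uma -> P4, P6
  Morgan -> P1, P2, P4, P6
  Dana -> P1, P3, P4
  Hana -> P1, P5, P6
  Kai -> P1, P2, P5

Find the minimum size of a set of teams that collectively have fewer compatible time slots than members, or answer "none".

none

A matching saturating every team exists, for instance Uma→P6, Morgan→P2, Dana→P4, Hana→P5, Kai→P1.
By Hall's marriage theorem, this means |N(S)| ≥ |S| for every subset S, so no violating subset exists.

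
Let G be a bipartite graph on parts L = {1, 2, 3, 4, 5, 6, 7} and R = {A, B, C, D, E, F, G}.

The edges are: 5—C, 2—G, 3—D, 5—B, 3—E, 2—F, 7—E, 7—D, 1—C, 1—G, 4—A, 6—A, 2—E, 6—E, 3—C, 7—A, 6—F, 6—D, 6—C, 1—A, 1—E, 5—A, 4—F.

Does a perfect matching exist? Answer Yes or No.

For example, pair 1-G, 2-F, 3-C, 4-A, 5-B, 6-D, 7-E.
All 7 left vertices are covered.

Yes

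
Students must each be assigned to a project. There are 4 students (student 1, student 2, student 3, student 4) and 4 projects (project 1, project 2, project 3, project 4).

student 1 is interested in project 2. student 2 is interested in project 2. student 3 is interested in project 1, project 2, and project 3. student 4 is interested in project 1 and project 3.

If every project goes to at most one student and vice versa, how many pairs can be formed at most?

One maximum matching: student 1→project 2, student 3→project 3, student 4→project 1.
The set {student 1, student 2} has only 1 neighbour ({project 2}), so by Hall's theorem at most 3 of the 4 students can be matched.

3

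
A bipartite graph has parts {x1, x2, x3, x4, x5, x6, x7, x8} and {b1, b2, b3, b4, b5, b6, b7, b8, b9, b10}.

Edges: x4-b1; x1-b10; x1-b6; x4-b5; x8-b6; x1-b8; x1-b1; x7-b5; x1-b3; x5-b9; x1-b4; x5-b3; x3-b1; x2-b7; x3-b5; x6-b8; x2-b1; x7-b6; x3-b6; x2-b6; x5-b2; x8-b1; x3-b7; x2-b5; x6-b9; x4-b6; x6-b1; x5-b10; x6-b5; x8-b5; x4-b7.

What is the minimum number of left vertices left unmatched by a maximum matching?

1

For example, pair x1–b4, x2–b1, x3–b7, x4–b6, x5–b3, x6–b8, x7–b5.
The set {x2, x3, x4, x7, x8} has only 4 neighbours ({b1, b5, b6, b7}), so by Hall's theorem at most 7 of the 8 left vertices can be matched.
That matches 7 of the 8, leaving 1 unmatched; no matching can do better.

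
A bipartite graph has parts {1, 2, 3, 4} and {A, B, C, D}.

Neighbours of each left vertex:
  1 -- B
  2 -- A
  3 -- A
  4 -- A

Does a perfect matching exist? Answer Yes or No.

No

The set {2, 3, 4} has only 1 neighbour ({A}), so by Hall's theorem at most 2 of the 4 left vertices can be matched.
Hence no matching covers every left vertex.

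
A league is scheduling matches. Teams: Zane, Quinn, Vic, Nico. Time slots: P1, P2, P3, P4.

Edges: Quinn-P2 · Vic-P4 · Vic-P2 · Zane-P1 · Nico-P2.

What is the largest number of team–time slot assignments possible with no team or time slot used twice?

3

For example, pair Zane–P1, Quinn–P2, Vic–P4.
The set {Quinn, Nico} has only 1 neighbour ({P2}), so by Hall's theorem at most 3 of the 4 teams can be matched.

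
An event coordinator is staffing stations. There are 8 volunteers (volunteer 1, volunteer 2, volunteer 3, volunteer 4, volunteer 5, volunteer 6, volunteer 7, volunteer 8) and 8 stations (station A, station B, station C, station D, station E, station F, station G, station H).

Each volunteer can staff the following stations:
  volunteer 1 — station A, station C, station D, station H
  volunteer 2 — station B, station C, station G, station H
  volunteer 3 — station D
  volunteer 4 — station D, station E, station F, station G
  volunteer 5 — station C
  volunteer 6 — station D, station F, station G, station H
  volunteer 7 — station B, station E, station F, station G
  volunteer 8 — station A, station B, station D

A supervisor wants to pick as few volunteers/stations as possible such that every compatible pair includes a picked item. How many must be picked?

{volunteer 1, volunteer 2, volunteer 3, volunteer 4, volunteer 5, volunteer 6, volunteer 7, volunteer 8} is a vertex cover of size 8: every edge has an endpoint in this set.
No smaller cover exists because volunteer 1–station H, volunteer 2–station B, volunteer 3–station D, volunteer 4–station E, volunteer 5–station C, volunteer 6–station F, volunteer 7–station G, volunteer 8–station A is a matching of size 8, and a cover must include an endpoint of each of these disjoint edges (König's theorem).

8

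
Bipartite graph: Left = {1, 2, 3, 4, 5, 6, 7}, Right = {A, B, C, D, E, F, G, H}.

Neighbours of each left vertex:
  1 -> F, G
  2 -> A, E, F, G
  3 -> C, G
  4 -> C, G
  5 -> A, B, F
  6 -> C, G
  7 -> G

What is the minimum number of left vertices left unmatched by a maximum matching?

2

One maximum matching: 1–F, 2–E, 3–G, 4–C, 5–B.
The set {3, 4, 6, 7} has only 2 neighbours ({C, G}), so by Hall's theorem at most 5 of the 7 left vertices can be matched.
That matches 5 of the 7, leaving 2 unmatched; no matching can do better.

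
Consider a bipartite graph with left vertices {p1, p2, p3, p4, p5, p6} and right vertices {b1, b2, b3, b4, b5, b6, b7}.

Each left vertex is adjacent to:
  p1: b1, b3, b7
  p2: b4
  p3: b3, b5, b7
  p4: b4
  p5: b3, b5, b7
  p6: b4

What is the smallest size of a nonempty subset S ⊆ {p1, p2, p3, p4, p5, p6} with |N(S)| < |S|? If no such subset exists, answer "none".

2

Take S = {p2, p4}. Its neighbourhood is {b4}, so |N(S)| = 1 < |S| = 2.
No single vertex violates Hall's condition since each has at least one neighbour, so 2 is the minimum.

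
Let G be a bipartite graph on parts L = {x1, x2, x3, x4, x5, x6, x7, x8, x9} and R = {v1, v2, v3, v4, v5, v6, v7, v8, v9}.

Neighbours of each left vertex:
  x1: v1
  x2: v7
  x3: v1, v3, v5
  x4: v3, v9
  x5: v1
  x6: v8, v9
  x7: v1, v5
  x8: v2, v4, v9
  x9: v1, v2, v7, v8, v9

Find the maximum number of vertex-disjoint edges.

8

One maximum matching: x1–v1, x2–v7, x3–v3, x4–v9, x6–v8, x7–v5, x8–v4, x9–v2.
The set {x1, x5} has only 1 neighbour ({v1}), so by Hall's theorem at most 8 of the 9 left vertices can be matched.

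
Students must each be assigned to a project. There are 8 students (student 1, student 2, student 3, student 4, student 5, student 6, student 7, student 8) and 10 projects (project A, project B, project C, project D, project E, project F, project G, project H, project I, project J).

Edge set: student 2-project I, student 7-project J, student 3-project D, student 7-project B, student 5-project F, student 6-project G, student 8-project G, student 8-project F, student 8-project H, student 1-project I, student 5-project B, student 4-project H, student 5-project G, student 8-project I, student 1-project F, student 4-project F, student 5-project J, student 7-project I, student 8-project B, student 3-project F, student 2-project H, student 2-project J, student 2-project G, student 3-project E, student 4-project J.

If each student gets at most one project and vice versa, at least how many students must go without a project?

A valid assignment of size 7: student 1–project F, student 2–project J, student 3–project E, student 4–project H, student 5–project B, student 6–project G, student 7–project I.
The set {student 1, student 2, student 4, student 5, student 6, student 7, student 8} has only 6 neighbours ({project B, project F, project G, project H, project I, project J}), so by Hall's theorem at most 7 of the 8 students can be matched.
That matches 7 of the 8, leaving 1 unmatched; no matching can do better.

1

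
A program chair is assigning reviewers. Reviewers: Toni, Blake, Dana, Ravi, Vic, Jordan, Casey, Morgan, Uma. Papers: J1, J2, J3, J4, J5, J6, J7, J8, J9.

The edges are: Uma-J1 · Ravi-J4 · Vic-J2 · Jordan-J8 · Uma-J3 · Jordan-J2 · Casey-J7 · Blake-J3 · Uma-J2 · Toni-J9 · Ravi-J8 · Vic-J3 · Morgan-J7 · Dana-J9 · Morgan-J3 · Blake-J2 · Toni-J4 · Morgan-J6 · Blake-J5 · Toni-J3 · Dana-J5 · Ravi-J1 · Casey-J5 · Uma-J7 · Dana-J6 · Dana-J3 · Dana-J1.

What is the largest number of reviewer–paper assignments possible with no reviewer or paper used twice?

9

For example, pair Toni–J4, Blake–J5, Dana–J9, Ravi–J1, Vic–J2, Jordan–J8, Casey–J7, Morgan–J6, Uma–J3.
All 9 reviewers are matched, so no larger matching exists.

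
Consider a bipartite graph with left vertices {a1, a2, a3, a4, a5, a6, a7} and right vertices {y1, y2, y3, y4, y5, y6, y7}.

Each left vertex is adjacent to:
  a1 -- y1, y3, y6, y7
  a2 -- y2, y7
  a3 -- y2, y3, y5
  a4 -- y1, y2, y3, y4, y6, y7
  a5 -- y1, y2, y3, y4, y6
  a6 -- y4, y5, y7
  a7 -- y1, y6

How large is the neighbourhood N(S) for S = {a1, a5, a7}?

The union of neighbours of {a1, a5, a7} is {y1, y2, y3, y4, y6, y7}, which has 6 elements.
Since |N(S)| = 6 ≥ |S| = 3, Hall's condition holds for this subset.

6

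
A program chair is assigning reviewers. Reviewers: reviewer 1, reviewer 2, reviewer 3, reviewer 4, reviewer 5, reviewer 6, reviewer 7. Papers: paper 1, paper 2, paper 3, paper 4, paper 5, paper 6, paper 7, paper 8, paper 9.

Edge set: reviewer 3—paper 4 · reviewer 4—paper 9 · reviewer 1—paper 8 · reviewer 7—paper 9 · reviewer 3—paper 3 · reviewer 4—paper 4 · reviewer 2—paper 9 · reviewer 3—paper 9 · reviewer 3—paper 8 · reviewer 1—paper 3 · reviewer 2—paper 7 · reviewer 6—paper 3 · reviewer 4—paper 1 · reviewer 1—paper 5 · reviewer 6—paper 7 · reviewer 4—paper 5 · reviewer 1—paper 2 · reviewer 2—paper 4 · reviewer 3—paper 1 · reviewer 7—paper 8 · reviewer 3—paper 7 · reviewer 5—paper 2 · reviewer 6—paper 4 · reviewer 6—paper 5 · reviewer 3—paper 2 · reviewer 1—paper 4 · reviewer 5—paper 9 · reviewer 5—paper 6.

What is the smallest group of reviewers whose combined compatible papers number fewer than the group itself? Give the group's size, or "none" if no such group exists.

none

A matching saturating every reviewer exists, for instance reviewer 1→paper 2, reviewer 2→paper 4, reviewer 3→paper 9, reviewer 4→paper 1, reviewer 5→paper 6, reviewer 6→paper 7, reviewer 7→paper 8.
By Hall's marriage theorem, this means |N(S)| ≥ |S| for every subset S, so no violating subset exists.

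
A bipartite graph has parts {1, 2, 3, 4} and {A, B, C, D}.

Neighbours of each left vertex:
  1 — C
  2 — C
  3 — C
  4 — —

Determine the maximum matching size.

1

A valid assignment of size 1: 1→C.
The set {1, 2, 3, 4} has only 1 neighbour ({C}), so by Hall's theorem at most 1 of the 4 left vertices can be matched.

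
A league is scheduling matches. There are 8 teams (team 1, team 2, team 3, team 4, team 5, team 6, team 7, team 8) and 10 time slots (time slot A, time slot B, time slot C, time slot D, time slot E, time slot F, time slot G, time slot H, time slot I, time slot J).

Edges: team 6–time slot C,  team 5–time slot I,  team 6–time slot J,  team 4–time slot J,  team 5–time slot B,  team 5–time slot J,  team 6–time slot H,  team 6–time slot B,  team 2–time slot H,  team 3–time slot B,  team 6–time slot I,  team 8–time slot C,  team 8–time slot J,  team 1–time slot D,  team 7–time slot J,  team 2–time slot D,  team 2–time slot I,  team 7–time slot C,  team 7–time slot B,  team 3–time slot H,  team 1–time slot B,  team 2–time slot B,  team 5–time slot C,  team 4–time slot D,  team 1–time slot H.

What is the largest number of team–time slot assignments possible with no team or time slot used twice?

6

One maximum matching: team 1-time slot H, team 2-time slot I, team 3-time slot B, team 4-time slot D, team 5-time slot C, team 6-time slot J.
The set {team 1, team 2, team 3, team 4, team 5, team 6, team 7, team 8} has only 6 neighbours ({time slot B, time slot C, time slot D, time slot H, time slot I, time slot J}), so by Hall's theorem at most 6 of the 8 teams can be matched.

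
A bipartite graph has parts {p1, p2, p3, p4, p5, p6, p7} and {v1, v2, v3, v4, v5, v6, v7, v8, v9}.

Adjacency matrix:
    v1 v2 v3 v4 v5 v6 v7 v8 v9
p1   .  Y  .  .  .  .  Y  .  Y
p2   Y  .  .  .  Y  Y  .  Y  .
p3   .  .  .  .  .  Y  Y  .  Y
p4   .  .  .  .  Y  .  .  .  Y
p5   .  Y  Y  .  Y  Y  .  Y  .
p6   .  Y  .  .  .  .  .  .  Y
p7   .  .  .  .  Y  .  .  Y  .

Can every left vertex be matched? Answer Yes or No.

Yes

One maximum matching: p1-v7, p2-v1, p3-v6, p4-v9, p5-v3, p6-v2, p7-v8.
Every left vertex is matched, so this matching saturates all of them.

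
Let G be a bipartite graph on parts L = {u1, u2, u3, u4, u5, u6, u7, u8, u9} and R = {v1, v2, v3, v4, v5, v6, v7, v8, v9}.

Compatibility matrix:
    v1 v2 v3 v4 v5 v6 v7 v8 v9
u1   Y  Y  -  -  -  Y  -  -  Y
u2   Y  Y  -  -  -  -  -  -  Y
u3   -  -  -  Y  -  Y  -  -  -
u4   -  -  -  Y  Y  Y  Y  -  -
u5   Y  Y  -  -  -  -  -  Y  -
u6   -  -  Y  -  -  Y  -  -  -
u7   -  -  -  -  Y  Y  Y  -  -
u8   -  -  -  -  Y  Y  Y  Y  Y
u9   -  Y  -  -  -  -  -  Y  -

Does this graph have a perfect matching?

For example, pair u1-v1, u2-v9, u3-v4, u4-v5, u5-v8, u6-v3, u7-v7, u8-v6, u9-v2.
All 9 left vertices are covered.

Yes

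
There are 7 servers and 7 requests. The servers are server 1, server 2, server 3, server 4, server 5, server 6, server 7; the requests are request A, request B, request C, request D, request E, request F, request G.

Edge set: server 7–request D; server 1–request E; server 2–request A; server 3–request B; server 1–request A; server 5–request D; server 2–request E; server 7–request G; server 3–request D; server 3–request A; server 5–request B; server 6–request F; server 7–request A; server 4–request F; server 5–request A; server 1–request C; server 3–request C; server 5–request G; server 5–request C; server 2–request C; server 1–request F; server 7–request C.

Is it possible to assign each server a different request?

No

The set {server 4, server 6} has only 1 neighbour ({request F}), so by Hall's theorem at most 6 of the 7 servers can be matched.
Hence no matching covers every server.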